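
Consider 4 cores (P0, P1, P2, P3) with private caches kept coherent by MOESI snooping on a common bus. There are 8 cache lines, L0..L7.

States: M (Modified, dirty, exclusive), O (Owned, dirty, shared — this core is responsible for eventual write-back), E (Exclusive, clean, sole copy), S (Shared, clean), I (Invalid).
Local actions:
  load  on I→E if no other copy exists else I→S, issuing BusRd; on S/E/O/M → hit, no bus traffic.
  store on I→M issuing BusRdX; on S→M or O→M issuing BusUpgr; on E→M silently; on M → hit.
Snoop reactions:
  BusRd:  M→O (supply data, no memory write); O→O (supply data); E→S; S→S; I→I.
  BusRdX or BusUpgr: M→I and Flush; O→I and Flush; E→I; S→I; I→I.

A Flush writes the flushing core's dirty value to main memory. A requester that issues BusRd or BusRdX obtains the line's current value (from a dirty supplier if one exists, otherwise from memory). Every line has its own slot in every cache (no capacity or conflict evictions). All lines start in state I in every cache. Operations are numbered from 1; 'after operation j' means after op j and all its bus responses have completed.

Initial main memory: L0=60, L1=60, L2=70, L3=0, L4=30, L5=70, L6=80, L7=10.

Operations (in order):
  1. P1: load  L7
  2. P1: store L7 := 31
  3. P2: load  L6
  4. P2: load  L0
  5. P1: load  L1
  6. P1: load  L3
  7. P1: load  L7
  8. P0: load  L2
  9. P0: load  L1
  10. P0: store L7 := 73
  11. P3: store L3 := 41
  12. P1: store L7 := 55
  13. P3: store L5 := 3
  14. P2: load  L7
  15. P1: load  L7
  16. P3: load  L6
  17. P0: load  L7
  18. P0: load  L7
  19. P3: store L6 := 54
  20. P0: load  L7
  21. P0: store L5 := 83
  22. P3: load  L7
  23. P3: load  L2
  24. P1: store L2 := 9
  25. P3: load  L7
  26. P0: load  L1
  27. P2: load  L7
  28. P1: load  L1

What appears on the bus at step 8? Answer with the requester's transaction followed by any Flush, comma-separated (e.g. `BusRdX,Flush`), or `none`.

  op1 P1: load  L7 → I/E/I/I on L7; bus BusRd; mem=10
  op2 P1: store L7 := 31 → I/M/I/I on L7; bus (none); mem=10
  op3 P2: load  L6 → I/I/E/I on L6; bus BusRd; mem=80
  op4 P2: load  L0 → I/I/E/I on L0; bus BusRd; mem=60
  op5 P1: load  L1 → I/E/I/I on L1; bus BusRd; mem=60
  op6 P1: load  L3 → I/E/I/I on L3; bus BusRd; mem=0
  op7 P1: load  L7 → I/M/I/I on L7; bus (none); mem=10
  op8 P0: load  L2 → E/I/I/I on L2; bus BusRd; mem=70
  op9 P0: load  L1 → S/S/I/I on L1; bus BusRd; mem=60
  op10 P0: store L7 := 73 → M/I/I/I on L7; bus BusRdX Flush; mem=31
  op11 P3: store L3 := 41 → I/I/I/M on L3; bus BusRdX; mem=0
  op12 P1: store L7 := 55 → I/M/I/I on L7; bus BusRdX Flush; mem=73
  op13 P3: store L5 := 3 → I/I/I/M on L5; bus BusRdX; mem=70
  op14 P2: load  L7 → I/O/S/I on L7; bus BusRd; mem=73
  op15 P1: load  L7 → I/O/S/I on L7; bus (none); mem=73
  op16 P3: load  L6 → I/I/S/S on L6; bus BusRd; mem=80
  op17 P0: load  L7 → S/O/S/I on L7; bus BusRd; mem=73
  op18 P0: load  L7 → S/O/S/I on L7; bus (none); mem=73
  op19 P3: store L6 := 54 → I/I/I/M on L6; bus BusUpgr; mem=80
  op20 P0: load  L7 → S/O/S/I on L7; bus (none); mem=73
  op21 P0: store L5 := 83 → M/I/I/I on L5; bus BusRdX Flush; mem=3
  op22 P3: load  L7 → S/O/S/S on L7; bus BusRd; mem=73
  op23 P3: load  L2 → S/I/I/S on L2; bus BusRd; mem=70
  op24 P1: store L2 := 9 → I/M/I/I on L2; bus BusRdX; mem=70
  op25 P3: load  L7 → S/O/S/S on L7; bus (none); mem=73
  op26 P0: load  L1 → S/S/I/I on L1; bus (none); mem=60
  op27 P2: load  L7 → S/O/S/S on L7; bus (none); mem=73
  op28 P1: load  L1 → S/S/I/I on L1; bus (none); mem=60

bus = BusRd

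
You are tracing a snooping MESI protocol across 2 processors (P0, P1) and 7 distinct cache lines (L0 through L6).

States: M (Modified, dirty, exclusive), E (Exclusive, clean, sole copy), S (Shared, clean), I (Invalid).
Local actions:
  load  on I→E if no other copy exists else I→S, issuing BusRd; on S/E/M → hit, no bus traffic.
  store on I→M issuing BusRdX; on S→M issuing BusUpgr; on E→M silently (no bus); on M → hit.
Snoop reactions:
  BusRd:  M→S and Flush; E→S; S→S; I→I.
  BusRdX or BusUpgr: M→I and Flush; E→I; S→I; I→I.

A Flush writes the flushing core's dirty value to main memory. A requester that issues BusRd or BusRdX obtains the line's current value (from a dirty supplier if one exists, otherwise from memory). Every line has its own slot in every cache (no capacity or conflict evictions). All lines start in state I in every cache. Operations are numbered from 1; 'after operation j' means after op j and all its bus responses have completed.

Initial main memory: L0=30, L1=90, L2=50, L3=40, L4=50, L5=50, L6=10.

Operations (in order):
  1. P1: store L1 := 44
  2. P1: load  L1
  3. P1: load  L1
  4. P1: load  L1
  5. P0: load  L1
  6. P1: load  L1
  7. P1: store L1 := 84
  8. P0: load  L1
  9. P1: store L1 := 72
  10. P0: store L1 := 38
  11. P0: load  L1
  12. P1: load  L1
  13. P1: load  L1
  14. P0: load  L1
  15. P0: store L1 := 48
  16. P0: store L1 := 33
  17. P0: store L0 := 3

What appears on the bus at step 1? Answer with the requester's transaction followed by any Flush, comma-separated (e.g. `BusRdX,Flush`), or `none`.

[1] P1: store L1 := 44 | P0:I, P1:M(44) | bus: BusRdX
[2] P1: load  L1 | P0:I, P1:M(44) | bus: none
[3] P1: load  L1 | P0:I, P1:M(44) | bus: none
[4] P1: load  L1 | P0:I, P1:M(44) | bus: none
[5] P0: load  L1 | P0:S(44), P1:S(44) | bus: BusRd,Flush
[6] P1: load  L1 | P0:S(44), P1:S(44) | bus: none
[7] P1: store L1 := 84 | P0:I, P1:M(84) | bus: BusUpgr
[8] P0: load  L1 | P0:S(84), P1:S(84) | bus: BusRd,Flush
[9] P1: store L1 := 72 | P0:I, P1:M(72) | bus: BusUpgr
[10] P0: store L1 := 38 | P0:M(38), P1:I | bus: BusRdX,Flush
[11] P0: load  L1 | P0:M(38), P1:I | bus: none
[12] P1: load  L1 | P0:S(38), P1:S(38) | bus: BusRd,Flush
[13] P1: load  L1 | P0:S(38), P1:S(38) | bus: none
[14] P0: load  L1 | P0:S(38), P1:S(38) | bus: none
[15] P0: store L1 := 48 | P0:M(48), P1:I | bus: BusUpgr
[16] P0: store L1 := 33 | P0:M(33), P1:I | bus: none
[17] P0: store L0 := 3 | P0:M(3), P1:I | bus: BusRdX

bus = BusRdX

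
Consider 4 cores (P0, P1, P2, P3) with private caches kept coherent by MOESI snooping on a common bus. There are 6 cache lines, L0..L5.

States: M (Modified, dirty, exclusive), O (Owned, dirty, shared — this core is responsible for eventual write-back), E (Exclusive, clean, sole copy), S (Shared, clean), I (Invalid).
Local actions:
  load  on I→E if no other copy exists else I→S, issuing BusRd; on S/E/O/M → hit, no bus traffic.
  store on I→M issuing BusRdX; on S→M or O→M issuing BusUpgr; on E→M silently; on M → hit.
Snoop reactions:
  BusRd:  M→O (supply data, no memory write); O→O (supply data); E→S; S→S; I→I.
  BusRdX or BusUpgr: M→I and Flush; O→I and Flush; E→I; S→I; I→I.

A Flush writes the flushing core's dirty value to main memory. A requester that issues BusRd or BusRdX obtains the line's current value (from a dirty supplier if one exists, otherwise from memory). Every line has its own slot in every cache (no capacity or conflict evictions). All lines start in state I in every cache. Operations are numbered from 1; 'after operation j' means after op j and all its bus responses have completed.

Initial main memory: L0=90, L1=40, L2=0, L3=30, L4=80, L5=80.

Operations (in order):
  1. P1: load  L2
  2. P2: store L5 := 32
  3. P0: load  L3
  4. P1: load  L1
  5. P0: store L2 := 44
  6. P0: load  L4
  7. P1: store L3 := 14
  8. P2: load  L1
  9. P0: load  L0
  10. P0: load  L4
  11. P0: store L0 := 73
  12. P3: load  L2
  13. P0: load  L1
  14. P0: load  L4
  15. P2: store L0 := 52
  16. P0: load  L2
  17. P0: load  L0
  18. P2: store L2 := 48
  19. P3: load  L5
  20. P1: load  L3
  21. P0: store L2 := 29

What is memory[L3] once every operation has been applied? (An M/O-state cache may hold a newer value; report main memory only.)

memory[L3] = 30

1. P1: load  L2  bus=[BusRd]  L2: P0=I P1=E P2=I P3=I  mem[L2]=0
2. P2: store L5 := 32  bus=[BusRdX]  L5: P0=I P1=I P2=M P3=I  mem[L5]=80
3. P0: load  L3  bus=[BusRd]  L3: P0=E P1=I P2=I P3=I  mem[L3]=30
4. P1: load  L1  bus=[BusRd]  L1: P0=I P1=E P2=I P3=I  mem[L1]=40
5. P0: store L2 := 44  bus=[BusRdX]  L2: P0=M P1=I P2=I P3=I  mem[L2]=0
6. P0: load  L4  bus=[BusRd]  L4: P0=E P1=I P2=I P3=I  mem[L4]=80
7. P1: store L3 := 14  bus=[BusRdX]  L3: P0=I P1=M P2=I P3=I  mem[L3]=30
8. P2: load  L1  bus=[BusRd]  L1: P0=I P1=S P2=S P3=I  mem[L1]=40
9. P0: load  L0  bus=[BusRd]  L0: P0=E P1=I P2=I P3=I  mem[L0]=90
10. P0: load  L4  bus=[-]  L4: P0=E P1=I P2=I P3=I  mem[L4]=80
11. P0: store L0 := 73  bus=[-]  L0: P0=M P1=I P2=I P3=I  mem[L0]=90
12. P3: load  L2  bus=[BusRd]  L2: P0=O P1=I P2=I P3=S  mem[L2]=0
13. P0: load  L1  bus=[BusRd]  L1: P0=S P1=S P2=S P3=I  mem[L1]=40
14. P0: load  L4  bus=[-]  L4: P0=E P1=I P2=I P3=I  mem[L4]=80
15. P2: store L0 := 52  bus=[BusRdX,Flush]  L0: P0=I P1=I P2=M P3=I  mem[L0]=73
16. P0: load  L2  bus=[-]  L2: P0=O P1=I P2=I P3=S  mem[L2]=0
17. P0: load  L0  bus=[BusRd]  L0: P0=S P1=I P2=O P3=I  mem[L0]=73
18. P2: store L2 := 48  bus=[BusRdX,Flush]  L2: P0=I P1=I P2=M P3=I  mem[L2]=44
19. P3: load  L5  bus=[BusRd]  L5: P0=I P1=I P2=O P3=S  mem[L5]=80
20. P1: load  L3  bus=[-]  L3: P0=I P1=M P2=I P3=I  mem[L3]=30
21. P0: store L2 := 29  bus=[BusRdX,Flush]  L2: P0=M P1=I P2=I P3=I  mem[L2]=48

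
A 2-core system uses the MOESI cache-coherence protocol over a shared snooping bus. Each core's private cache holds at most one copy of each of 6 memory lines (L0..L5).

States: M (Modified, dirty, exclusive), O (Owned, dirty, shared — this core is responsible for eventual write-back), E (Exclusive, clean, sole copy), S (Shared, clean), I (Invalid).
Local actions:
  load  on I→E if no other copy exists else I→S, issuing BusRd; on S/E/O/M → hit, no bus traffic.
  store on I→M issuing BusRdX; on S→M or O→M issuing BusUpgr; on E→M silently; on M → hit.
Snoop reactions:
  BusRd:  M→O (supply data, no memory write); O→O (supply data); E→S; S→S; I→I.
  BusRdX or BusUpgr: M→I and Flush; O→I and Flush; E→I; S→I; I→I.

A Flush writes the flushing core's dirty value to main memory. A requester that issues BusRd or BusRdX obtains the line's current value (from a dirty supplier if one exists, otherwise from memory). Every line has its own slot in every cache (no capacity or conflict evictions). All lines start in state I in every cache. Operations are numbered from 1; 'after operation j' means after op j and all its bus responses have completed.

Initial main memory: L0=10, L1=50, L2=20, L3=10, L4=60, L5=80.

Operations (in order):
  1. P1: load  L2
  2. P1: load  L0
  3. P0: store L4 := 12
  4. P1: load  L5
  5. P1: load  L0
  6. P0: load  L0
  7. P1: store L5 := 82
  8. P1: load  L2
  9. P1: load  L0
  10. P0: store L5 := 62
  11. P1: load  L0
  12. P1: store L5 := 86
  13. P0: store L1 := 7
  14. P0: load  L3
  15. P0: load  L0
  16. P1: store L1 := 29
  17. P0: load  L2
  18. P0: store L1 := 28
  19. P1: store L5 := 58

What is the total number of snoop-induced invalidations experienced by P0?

invalidations = 2

1. P1: load  L2  bus=[BusRd]  L2: P0=I P1=E  mem[L2]=20
2. P1: load  L0  bus=[BusRd]  L0: P0=I P1=E  mem[L0]=10
3. P0: store L4 := 12  bus=[BusRdX]  L4: P0=M P1=I  mem[L4]=60
4. P1: load  L5  bus=[BusRd]  L5: P0=I P1=E  mem[L5]=80
5. P1: load  L0  bus=[-]  L0: P0=I P1=E  mem[L0]=10
6. P0: load  L0  bus=[BusRd]  L0: P0=S P1=S  mem[L0]=10
7. P1: store L5 := 82  bus=[-]  L5: P0=I P1=M  mem[L5]=80
8. P1: load  L2  bus=[-]  L2: P0=I P1=E  mem[L2]=20
9. P1: load  L0  bus=[-]  L0: P0=S P1=S  mem[L0]=10
10. P0: store L5 := 62  bus=[BusRdX,Flush]  L5: P0=M P1=I  mem[L5]=82
11. P1: load  L0  bus=[-]  L0: P0=S P1=S  mem[L0]=10
12. P1: store L5 := 86  bus=[BusRdX,Flush]  L5: P0=I P1=M  mem[L5]=62
13. P0: store L1 := 7  bus=[BusRdX]  L1: P0=M P1=I  mem[L1]=50
14. P0: load  L3  bus=[BusRd]  L3: P0=E P1=I  mem[L3]=10
15. P0: load  L0  bus=[-]  L0: P0=S P1=S  mem[L0]=10
16. P1: store L1 := 29  bus=[BusRdX,Flush]  L1: P0=I P1=M  mem[L1]=7
17. P0: load  L2  bus=[BusRd]  L2: P0=S P1=S  mem[L2]=20
18. P0: store L1 := 28  bus=[BusRdX,Flush]  L1: P0=M P1=I  mem[L1]=29
19. P1: store L5 := 58  bus=[-]  L5: P0=I P1=M  mem[L5]=62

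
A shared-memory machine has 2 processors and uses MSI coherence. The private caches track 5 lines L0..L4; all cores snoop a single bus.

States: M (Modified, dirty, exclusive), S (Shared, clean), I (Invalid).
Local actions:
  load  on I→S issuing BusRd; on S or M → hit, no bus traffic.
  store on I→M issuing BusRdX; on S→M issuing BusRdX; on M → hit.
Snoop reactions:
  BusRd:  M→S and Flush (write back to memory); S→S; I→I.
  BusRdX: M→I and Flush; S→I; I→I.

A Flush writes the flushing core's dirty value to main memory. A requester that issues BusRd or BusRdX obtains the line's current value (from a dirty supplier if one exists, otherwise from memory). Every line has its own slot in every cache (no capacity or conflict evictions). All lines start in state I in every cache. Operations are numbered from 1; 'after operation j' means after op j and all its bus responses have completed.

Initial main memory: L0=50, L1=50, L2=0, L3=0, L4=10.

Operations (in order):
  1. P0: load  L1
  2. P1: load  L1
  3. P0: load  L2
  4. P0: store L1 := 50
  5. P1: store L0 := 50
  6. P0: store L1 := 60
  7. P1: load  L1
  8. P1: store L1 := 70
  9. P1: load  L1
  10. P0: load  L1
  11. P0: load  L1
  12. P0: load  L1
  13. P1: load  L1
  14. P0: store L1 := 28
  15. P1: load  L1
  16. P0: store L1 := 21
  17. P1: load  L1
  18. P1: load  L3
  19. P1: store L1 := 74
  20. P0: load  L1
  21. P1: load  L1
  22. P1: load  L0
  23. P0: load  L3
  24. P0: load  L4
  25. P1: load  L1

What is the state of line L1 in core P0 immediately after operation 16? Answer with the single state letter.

state = M

1. P0: load  L1  bus=[BusRd]  L1: P0=S P1=I  mem[L1]=50
2. P1: load  L1  bus=[BusRd]  L1: P0=S P1=S  mem[L1]=50
3. P0: load  L2  bus=[BusRd]  L2: P0=S P1=I  mem[L2]=0
4. P0: store L1 := 50  bus=[BusRdX]  L1: P0=M P1=I  mem[L1]=50
5. P1: store L0 := 50  bus=[BusRdX]  L0: P0=I P1=M  mem[L0]=50
6. P0: store L1 := 60  bus=[-]  L1: P0=M P1=I  mem[L1]=50
7. P1: load  L1  bus=[BusRd,Flush]  L1: P0=S P1=S  mem[L1]=60
8. P1: store L1 := 70  bus=[BusRdX]  L1: P0=I P1=M  mem[L1]=60
9. P1: load  L1  bus=[-]  L1: P0=I P1=M  mem[L1]=60
10. P0: load  L1  bus=[BusRd,Flush]  L1: P0=S P1=S  mem[L1]=70
11. P0: load  L1  bus=[-]  L1: P0=S P1=S  mem[L1]=70
12. P0: load  L1  bus=[-]  L1: P0=S P1=S  mem[L1]=70
13. P1: load  L1  bus=[-]  L1: P0=S P1=S  mem[L1]=70
14. P0: store L1 := 28  bus=[BusRdX]  L1: P0=M P1=I  mem[L1]=70
15. P1: load  L1  bus=[BusRd,Flush]  L1: P0=S P1=S  mem[L1]=28
16. P0: store L1 := 21  bus=[BusRdX]  L1: P0=M P1=I  mem[L1]=28
17. P1: load  L1  bus=[BusRd,Flush]  L1: P0=S P1=S  mem[L1]=21
18. P1: load  L3  bus=[BusRd]  L3: P0=I P1=S  mem[L3]=0
19. P1: store L1 := 74  bus=[BusRdX]  L1: P0=I P1=M  mem[L1]=21
20. P0: load  L1  bus=[BusRd,Flush]  L1: P0=S P1=S  mem[L1]=74
21. P1: load  L1  bus=[-]  L1: P0=S P1=S  mem[L1]=74
22. P1: load  L0  bus=[-]  L0: P0=I P1=M  mem[L0]=50
23. P0: load  L3  bus=[BusRd]  L3: P0=S P1=S  mem[L3]=0
24. P0: load  L4  bus=[BusRd]  L4: P0=S P1=I  mem[L4]=10
25. P1: load  L1  bus=[-]  L1: P0=S P1=S  mem[L1]=74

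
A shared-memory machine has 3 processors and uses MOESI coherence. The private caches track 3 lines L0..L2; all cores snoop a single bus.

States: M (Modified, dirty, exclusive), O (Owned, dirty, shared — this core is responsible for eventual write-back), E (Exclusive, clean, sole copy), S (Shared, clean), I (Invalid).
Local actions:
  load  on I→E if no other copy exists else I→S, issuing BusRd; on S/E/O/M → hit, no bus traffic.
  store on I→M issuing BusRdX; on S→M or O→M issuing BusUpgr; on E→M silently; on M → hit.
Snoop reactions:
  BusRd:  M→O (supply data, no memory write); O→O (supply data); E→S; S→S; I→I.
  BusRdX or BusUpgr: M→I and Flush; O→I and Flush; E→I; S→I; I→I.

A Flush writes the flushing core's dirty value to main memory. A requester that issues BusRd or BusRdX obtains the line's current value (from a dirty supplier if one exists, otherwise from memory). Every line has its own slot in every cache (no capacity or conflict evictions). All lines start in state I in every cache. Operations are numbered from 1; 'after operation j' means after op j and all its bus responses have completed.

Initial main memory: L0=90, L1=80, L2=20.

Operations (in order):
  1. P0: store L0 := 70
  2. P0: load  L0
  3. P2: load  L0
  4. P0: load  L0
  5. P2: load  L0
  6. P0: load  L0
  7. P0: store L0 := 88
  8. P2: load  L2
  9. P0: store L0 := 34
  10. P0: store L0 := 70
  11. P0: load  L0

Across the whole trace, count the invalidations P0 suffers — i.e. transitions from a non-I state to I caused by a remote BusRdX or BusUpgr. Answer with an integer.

step 1: P0: store L0 := 70  ⟶  MII  (L0)  txn=BusRdX  M[L0]=90
step 2: P0: load  L0  ⟶  MII  (L0)  txn=∅  M[L0]=90
step 3: P2: load  L0  ⟶  OIS  (L0)  txn=BusRd  M[L0]=90
step 4: P0: load  L0  ⟶  OIS  (L0)  txn=∅  M[L0]=90
step 5: P2: load  L0  ⟶  OIS  (L0)  txn=∅  M[L0]=90
step 6: P0: load  L0  ⟶  OIS  (L0)  txn=∅  M[L0]=90
step 7: P0: store L0 := 88  ⟶  MII  (L0)  txn=BusUpgr  M[L0]=90
step 8: P2: load  L2  ⟶  IIE  (L2)  txn=BusRd  M[L2]=20
step 9: P0: store L0 := 34  ⟶  MII  (L0)  txn=∅  M[L0]=90
step 10: P0: store L0 := 70  ⟶  MII  (L0)  txn=∅  M[L0]=90
step 11: P0: load  L0  ⟶  MII  (L0)  txn=∅  M[L0]=90

invalidations = 0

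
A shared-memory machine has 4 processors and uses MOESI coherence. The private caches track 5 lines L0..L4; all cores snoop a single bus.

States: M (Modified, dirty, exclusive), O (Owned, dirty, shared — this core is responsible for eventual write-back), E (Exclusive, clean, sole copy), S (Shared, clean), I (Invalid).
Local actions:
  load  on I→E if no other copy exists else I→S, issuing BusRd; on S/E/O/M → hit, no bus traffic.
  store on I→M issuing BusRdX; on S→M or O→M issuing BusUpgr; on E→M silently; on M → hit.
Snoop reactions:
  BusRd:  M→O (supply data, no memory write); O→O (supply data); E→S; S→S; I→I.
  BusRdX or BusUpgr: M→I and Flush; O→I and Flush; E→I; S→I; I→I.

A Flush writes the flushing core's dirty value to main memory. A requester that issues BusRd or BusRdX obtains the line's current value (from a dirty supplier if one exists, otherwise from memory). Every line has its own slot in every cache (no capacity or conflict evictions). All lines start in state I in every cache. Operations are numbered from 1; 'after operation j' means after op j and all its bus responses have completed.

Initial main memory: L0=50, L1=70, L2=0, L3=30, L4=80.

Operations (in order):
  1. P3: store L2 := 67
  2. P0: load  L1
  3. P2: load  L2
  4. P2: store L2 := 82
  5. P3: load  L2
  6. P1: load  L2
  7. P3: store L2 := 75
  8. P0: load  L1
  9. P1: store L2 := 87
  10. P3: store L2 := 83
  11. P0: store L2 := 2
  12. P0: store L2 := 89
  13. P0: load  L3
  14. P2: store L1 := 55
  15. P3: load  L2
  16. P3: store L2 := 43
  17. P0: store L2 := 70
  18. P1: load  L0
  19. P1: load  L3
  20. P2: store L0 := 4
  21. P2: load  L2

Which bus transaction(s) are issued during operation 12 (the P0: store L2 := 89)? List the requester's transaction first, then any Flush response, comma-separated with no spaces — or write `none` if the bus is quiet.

step 1: P3: store L2 := 67  ⟶  IIIM  (L2)  txn=BusRdX  M[L2]=0
step 2: P0: load  L1  ⟶  EIII  (L1)  txn=BusRd  M[L1]=70
step 3: P2: load  L2  ⟶  IISO  (L2)  txn=BusRd  M[L2]=0
step 4: P2: store L2 := 82  ⟶  IIMI  (L2)  txn=BusUpgr+Flush  M[L2]=67
step 5: P3: load  L2  ⟶  IIOS  (L2)  txn=BusRd  M[L2]=67
step 6: P1: load  L2  ⟶  ISOS  (L2)  txn=BusRd  M[L2]=67
step 7: P3: store L2 := 75  ⟶  IIIM  (L2)  txn=BusUpgr+Flush  M[L2]=82
step 8: P0: load  L1  ⟶  EIII  (L1)  txn=∅  M[L1]=70
step 9: P1: store L2 := 87  ⟶  IMII  (L2)  txn=BusRdX+Flush  M[L2]=75
step 10: P3: store L2 := 83  ⟶  IIIM  (L2)  txn=BusRdX+Flush  M[L2]=87
step 11: P0: store L2 := 2  ⟶  MIII  (L2)  txn=BusRdX+Flush  M[L2]=83
step 12: P0: store L2 := 89  ⟶  MIII  (L2)  txn=∅  M[L2]=83
step 13: P0: load  L3  ⟶  EIII  (L3)  txn=BusRd  M[L3]=30
step 14: P2: store L1 := 55  ⟶  IIMI  (L1)  txn=BusRdX  M[L1]=70
step 15: P3: load  L2  ⟶  OIIS  (L2)  txn=BusRd  M[L2]=83
step 16: P3: store L2 := 43  ⟶  IIIM  (L2)  txn=BusUpgr+Flush  M[L2]=89
step 17: P0: store L2 := 70  ⟶  MIII  (L2)  txn=BusRdX+Flush  M[L2]=43
step 18: P1: load  L0  ⟶  IEII  (L0)  txn=BusRd  M[L0]=50
step 19: P1: load  L3  ⟶  SSII  (L3)  txn=BusRd  M[L3]=30
step 20: P2: store L0 := 4  ⟶  IIMI  (L0)  txn=BusRdX  M[L0]=50
step 21: P2: load  L2  ⟶  OISI  (L2)  txn=BusRd  M[L2]=43

bus = none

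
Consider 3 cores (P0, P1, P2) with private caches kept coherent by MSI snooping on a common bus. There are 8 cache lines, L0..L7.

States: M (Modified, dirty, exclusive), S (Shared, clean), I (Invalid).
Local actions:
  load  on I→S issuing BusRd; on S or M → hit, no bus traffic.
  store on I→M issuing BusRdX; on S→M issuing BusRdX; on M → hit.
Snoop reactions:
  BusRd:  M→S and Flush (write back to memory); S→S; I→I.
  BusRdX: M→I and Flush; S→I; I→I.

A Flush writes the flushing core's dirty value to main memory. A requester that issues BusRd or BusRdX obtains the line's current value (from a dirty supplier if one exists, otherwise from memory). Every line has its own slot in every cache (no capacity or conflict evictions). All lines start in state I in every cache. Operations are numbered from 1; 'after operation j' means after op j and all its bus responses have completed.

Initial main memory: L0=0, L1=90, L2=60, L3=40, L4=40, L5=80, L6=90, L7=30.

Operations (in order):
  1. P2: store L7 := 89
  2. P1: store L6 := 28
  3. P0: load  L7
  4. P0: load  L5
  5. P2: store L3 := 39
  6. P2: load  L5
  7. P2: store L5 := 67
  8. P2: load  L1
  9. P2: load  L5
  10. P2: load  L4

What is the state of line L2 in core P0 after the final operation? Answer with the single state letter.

1. P2: store L7 := 89  bus=[BusRdX]  L7: P0=I P1=I P2=M  mem[L7]=30
2. P1: store L6 := 28  bus=[BusRdX]  L6: P0=I P1=M P2=I  mem[L6]=90
3. P0: load  L7  bus=[BusRd,Flush]  L7: P0=S P1=I P2=S  mem[L7]=89
4. P0: load  L5  bus=[BusRd]  L5: P0=S P1=I P2=I  mem[L5]=80
5. P2: store L3 := 39  bus=[BusRdX]  L3: P0=I P1=I P2=M  mem[L3]=40
6. P2: load  L5  bus=[BusRd]  L5: P0=S P1=I P2=S  mem[L5]=80
7. P2: store L5 := 67  bus=[BusRdX]  L5: P0=I P1=I P2=M  mem[L5]=80
8. P2: load  L1  bus=[BusRd]  L1: P0=I P1=I P2=S  mem[L1]=90
9. P2: load  L5  bus=[-]  L5: P0=I P1=I P2=M  mem[L5]=80
10. P2: load  L4  bus=[BusRd]  L4: P0=I P1=I P2=S  mem[L4]=40

state = I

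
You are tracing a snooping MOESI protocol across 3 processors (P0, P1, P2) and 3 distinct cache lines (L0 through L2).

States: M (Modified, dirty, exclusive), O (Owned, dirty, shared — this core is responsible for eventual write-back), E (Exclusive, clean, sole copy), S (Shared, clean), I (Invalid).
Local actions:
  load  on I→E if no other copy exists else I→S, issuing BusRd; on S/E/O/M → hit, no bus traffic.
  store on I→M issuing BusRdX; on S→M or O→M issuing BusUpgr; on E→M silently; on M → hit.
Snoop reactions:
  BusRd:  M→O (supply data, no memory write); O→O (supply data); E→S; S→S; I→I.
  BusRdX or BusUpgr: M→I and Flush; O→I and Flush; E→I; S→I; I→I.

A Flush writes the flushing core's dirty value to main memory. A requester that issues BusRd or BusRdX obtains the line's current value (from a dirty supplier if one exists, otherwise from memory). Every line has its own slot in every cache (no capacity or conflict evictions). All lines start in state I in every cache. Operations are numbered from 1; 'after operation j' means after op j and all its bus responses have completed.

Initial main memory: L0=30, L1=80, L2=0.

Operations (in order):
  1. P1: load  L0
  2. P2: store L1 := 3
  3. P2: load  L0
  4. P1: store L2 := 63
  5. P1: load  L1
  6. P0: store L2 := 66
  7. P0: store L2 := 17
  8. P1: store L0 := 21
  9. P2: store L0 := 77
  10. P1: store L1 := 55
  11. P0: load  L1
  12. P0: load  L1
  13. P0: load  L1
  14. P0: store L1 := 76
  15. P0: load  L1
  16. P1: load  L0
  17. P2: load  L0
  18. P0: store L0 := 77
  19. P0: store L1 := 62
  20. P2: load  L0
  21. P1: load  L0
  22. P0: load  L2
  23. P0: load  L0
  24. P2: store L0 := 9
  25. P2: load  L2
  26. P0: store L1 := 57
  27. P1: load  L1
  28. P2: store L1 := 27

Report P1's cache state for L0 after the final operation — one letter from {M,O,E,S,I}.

[1] P1: load  L0 | P0:I, P1:E(30), P2:I | bus: BusRd
[2] P2: store L1 := 3 | P0:I, P1:I, P2:M(3) | bus: BusRdX
[3] P2: load  L0 | P0:I, P1:S(30), P2:S(30) | bus: BusRd
[4] P1: store L2 := 63 | P0:I, P1:M(63), P2:I | bus: BusRdX
[5] P1: load  L1 | P0:I, P1:S(3), P2:O(3) | bus: BusRd
[6] P0: store L2 := 66 | P0:M(66), P1:I, P2:I | bus: BusRdX,Flush
[7] P0: store L2 := 17 | P0:M(17), P1:I, P2:I | bus: none
[8] P1: store L0 := 21 | P0:I, P1:M(21), P2:I | bus: BusUpgr
[9] P2: store L0 := 77 | P0:I, P1:I, P2:M(77) | bus: BusRdX,Flush
[10] P1: store L1 := 55 | P0:I, P1:M(55), P2:I | bus: BusUpgr,Flush
[11] P0: load  L1 | P0:S(55), P1:O(55), P2:I | bus: BusRd
[12] P0: load  L1 | P0:S(55), P1:O(55), P2:I | bus: none
[13] P0: load  L1 | P0:S(55), P1:O(55), P2:I | bus: none
[14] P0: store L1 := 76 | P0:M(76), P1:I, P2:I | bus: BusUpgr,Flush
[15] P0: load  L1 | P0:M(76), P1:I, P2:I | bus: none
[16] P1: load  L0 | P0:I, P1:S(77), P2:O(77) | bus: BusRd
[17] P2: load  L0 | P0:I, P1:S(77), P2:O(77) | bus: none
[18] P0: store L0 := 77 | P0:M(77), P1:I, P2:I | bus: BusRdX,Flush
[19] P0: store L1 := 62 | P0:M(62), P1:I, P2:I | bus: none
[20] P2: load  L0 | P0:O(77), P1:I, P2:S(77) | bus: BusRd
[21] P1: load  L0 | P0:O(77), P1:S(77), P2:S(77) | bus: BusRd
[22] P0: load  L2 | P0:M(17), P1:I, P2:I | bus: none
[23] P0: load  L0 | P0:O(77), P1:S(77), P2:S(77) | bus: none
[24] P2: store L0 := 9 | P0:I, P1:I, P2:M(9) | bus: BusUpgr,Flush
[25] P2: load  L2 | P0:O(17), P1:I, P2:S(17) | bus: BusRd
[26] P0: store L1 := 57 | P0:M(57), P1:I, P2:I | bus: none
[27] P1: load  L1 | P0:O(57), P1:S(57), P2:I | bus: BusRd
[28] P2: store L1 := 27 | P0:I, P1:I, P2:M(27) | bus: BusRdX,Flush

state = I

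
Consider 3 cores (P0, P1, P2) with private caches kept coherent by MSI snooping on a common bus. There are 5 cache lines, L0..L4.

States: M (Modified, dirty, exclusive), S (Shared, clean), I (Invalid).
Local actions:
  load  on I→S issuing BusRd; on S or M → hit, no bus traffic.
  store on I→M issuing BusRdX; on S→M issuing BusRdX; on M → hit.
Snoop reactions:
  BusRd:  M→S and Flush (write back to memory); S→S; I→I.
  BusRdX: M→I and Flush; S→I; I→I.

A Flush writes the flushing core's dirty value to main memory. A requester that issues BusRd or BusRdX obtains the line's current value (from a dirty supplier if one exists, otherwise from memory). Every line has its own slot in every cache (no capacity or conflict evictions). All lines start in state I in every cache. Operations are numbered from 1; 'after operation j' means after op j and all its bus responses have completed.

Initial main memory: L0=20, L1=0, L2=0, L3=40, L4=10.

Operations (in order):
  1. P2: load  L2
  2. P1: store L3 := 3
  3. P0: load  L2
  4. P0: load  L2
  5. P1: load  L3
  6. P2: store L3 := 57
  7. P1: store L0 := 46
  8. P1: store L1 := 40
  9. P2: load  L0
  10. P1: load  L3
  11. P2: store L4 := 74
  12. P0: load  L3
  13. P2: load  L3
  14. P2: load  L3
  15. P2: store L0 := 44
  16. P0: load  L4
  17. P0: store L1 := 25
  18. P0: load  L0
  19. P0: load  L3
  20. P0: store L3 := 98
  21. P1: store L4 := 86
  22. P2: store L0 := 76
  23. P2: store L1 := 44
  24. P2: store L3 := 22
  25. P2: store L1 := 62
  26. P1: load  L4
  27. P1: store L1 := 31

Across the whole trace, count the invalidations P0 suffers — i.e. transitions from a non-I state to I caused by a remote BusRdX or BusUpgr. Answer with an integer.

invalidations = 4

[1] P2: load  L2 | P0:I, P1:I, P2:S(0) | bus: BusRd
[2] P1: store L3 := 3 | P0:I, P1:M(3), P2:I | bus: BusRdX
[3] P0: load  L2 | P0:S(0), P1:I, P2:S(0) | bus: BusRd
[4] P0: load  L2 | P0:S(0), P1:I, P2:S(0) | bus: none
[5] P1: load  L3 | P0:I, P1:M(3), P2:I | bus: none
[6] P2: store L3 := 57 | P0:I, P1:I, P2:M(57) | bus: BusRdX,Flush
[7] P1: store L0 := 46 | P0:I, P1:M(46), P2:I | bus: BusRdX
[8] P1: store L1 := 40 | P0:I, P1:M(40), P2:I | bus: BusRdX
[9] P2: load  L0 | P0:I, P1:S(46), P2:S(46) | bus: BusRd,Flush
[10] P1: load  L3 | P0:I, P1:S(57), P2:S(57) | bus: BusRd,Flush
[11] P2: store L4 := 74 | P0:I, P1:I, P2:M(74) | bus: BusRdX
[12] P0: load  L3 | P0:S(57), P1:S(57), P2:S(57) | bus: BusRd
[13] P2: load  L3 | P0:S(57), P1:S(57), P2:S(57) | bus: none
[14] P2: load  L3 | P0:S(57), P1:S(57), P2:S(57) | bus: none
[15] P2: store L0 := 44 | P0:I, P1:I, P2:M(44) | bus: BusRdX
[16] P0: load  L4 | P0:S(74), P1:I, P2:S(74) | bus: BusRd,Flush
[17] P0: store L1 := 25 | P0:M(25), P1:I, P2:I | bus: BusRdX,Flush
[18] P0: load  L0 | P0:S(44), P1:I, P2:S(44) | bus: BusRd,Flush
[19] P0: load  L3 | P0:S(57), P1:S(57), P2:S(57) | bus: none
[20] P0: store L3 := 98 | P0:M(98), P1:I, P2:I | bus: BusRdX
[21] P1: store L4 := 86 | P0:I, P1:M(86), P2:I | bus: BusRdX
[22] P2: store L0 := 76 | P0:I, P1:I, P2:M(76) | bus: BusRdX
[23] P2: store L1 := 44 | P0:I, P1:I, P2:M(44) | bus: BusRdX,Flush
[24] P2: store L3 := 22 | P0:I, P1:I, P2:M(22) | bus: BusRdX,Flush
[25] P2: store L1 := 62 | P0:I, P1:I, P2:M(62) | bus: none
[26] P1: load  L4 | P0:I, P1:M(86), P2:I | bus: none
[27] P1: store L1 := 31 | P0:I, P1:M(31), P2:I | bus: BusRdX,Flush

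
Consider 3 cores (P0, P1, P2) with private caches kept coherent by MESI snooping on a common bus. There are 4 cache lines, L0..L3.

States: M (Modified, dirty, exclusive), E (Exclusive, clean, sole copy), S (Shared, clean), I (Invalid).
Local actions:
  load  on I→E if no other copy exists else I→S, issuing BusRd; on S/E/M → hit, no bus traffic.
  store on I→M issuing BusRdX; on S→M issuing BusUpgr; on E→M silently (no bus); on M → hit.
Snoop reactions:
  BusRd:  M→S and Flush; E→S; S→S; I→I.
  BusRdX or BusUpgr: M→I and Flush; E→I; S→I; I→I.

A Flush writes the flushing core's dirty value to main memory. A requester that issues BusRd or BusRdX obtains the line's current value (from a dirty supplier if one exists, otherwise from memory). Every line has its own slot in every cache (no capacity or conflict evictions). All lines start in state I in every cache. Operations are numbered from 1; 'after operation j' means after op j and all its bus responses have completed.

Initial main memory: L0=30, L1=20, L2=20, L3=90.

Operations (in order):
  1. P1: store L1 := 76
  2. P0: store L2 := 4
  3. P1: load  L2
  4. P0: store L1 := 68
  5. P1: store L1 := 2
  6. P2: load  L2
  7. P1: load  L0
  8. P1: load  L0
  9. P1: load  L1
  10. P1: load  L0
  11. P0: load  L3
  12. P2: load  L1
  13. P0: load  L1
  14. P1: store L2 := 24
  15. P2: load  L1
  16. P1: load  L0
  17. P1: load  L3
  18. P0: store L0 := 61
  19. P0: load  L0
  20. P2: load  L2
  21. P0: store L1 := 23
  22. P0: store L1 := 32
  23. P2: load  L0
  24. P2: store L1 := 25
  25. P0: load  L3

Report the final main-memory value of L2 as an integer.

1. P1: store L1 := 76  bus=[BusRdX]  L1: P0=I P1=M P2=I  mem[L1]=20
2. P0: store L2 := 4  bus=[BusRdX]  L2: P0=M P1=I P2=I  mem[L2]=20
3. P1: load  L2  bus=[BusRd,Flush]  L2: P0=S P1=S P2=I  mem[L2]=4
4. P0: store L1 := 68  bus=[BusRdX,Flush]  L1: P0=M P1=I P2=I  mem[L1]=76
5. P1: store L1 := 2  bus=[BusRdX,Flush]  L1: P0=I P1=M P2=I  mem[L1]=68
6. P2: load  L2  bus=[BusRd]  L2: P0=S P1=S P2=S  mem[L2]=4
7. P1: load  L0  bus=[BusRd]  L0: P0=I P1=E P2=I  mem[L0]=30
8. P1: load  L0  bus=[-]  L0: P0=I P1=E P2=I  mem[L0]=30
9. P1: load  L1  bus=[-]  L1: P0=I P1=M P2=I  mem[L1]=68
10. P1: load  L0  bus=[-]  L0: P0=I P1=E P2=I  mem[L0]=30
11. P0: load  L3  bus=[BusRd]  L3: P0=E P1=I P2=I  mem[L3]=90
12. P2: load  L1  bus=[BusRd,Flush]  L1: P0=I P1=S P2=S  mem[L1]=2
13. P0: load  L1  bus=[BusRd]  L1: P0=S P1=S P2=S  mem[L1]=2
14. P1: store L2 := 24  bus=[BusUpgr]  L2: P0=I P1=M P2=I  mem[L2]=4
15. P2: load  L1  bus=[-]  L1: P0=S P1=S P2=S  mem[L1]=2
16. P1: load  L0  bus=[-]  L0: P0=I P1=E P2=I  mem[L0]=30
17. P1: load  L3  bus=[BusRd]  L3: P0=S P1=S P2=I  mem[L3]=90
18. P0: store L0 := 61  bus=[BusRdX]  L0: P0=M P1=I P2=I  mem[L0]=30
19. P0: load  L0  bus=[-]  L0: P0=M P1=I P2=I  mem[L0]=30
20. P2: load  L2  bus=[BusRd,Flush]  L2: P0=I P1=S P2=S  mem[L2]=24
21. P0: store L1 := 23  bus=[BusUpgr]  L1: P0=M P1=I P2=I  mem[L1]=2
22. P0: store L1 := 32  bus=[-]  L1: P0=M P1=I P2=I  mem[L1]=2
23. P2: load  L0  bus=[BusRd,Flush]  L0: P0=S P1=I P2=S  mem[L0]=61
24. P2: store L1 := 25  bus=[BusRdX,Flush]  L1: P0=I P1=I P2=M  mem[L1]=32
25. P0: load  L3  bus=[-]  L3: P0=S P1=S P2=I  mem[L3]=90

memory[L2] = 24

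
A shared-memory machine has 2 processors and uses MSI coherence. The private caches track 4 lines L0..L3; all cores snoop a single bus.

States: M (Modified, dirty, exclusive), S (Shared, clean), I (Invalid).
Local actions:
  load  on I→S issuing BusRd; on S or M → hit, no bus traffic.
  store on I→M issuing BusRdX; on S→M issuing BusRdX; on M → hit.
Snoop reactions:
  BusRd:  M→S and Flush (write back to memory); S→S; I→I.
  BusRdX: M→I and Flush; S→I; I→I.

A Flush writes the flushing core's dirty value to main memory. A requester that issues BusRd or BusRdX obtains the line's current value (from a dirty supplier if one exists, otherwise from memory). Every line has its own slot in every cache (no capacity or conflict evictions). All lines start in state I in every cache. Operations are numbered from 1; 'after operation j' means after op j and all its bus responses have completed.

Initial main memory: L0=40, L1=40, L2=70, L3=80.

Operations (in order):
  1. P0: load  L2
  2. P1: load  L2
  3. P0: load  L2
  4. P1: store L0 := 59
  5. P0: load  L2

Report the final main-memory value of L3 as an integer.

memory[L3] = 80

  op1 P0: load  L2 → S/I on L2; bus BusRd; mem=70
  op2 P1: load  L2 → S/S on L2; bus BusRd; mem=70
  op3 P0: load  L2 → S/S on L2; bus (none); mem=70
  op4 P1: store L0 := 59 → I/M on L0; bus BusRdX; mem=40
  op5 P0: load  L2 → S/S on L2; bus (none); mem=70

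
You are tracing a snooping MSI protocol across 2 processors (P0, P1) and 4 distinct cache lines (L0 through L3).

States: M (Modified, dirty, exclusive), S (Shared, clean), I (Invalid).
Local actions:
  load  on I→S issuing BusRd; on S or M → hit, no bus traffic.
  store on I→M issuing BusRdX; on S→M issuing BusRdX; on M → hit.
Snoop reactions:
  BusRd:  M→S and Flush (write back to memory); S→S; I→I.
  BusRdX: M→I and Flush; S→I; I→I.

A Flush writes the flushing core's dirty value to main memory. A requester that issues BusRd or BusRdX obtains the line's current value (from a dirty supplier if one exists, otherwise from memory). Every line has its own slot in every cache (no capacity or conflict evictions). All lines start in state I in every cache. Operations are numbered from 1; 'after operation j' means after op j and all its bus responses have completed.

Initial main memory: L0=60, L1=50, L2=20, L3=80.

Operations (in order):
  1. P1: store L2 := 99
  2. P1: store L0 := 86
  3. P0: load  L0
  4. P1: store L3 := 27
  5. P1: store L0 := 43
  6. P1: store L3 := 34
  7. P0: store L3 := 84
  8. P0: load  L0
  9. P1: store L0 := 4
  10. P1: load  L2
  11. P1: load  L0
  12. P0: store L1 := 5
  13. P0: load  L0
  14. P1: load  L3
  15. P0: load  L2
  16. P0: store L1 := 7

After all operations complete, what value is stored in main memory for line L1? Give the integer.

memory[L1] = 50

  op1 P1: store L2 := 99 → I/M on L2; bus BusRdX; mem=20
  op2 P1: store L0 := 86 → I/M on L0; bus BusRdX; mem=60
  op3 P0: load  L0 → S/S on L0; bus BusRd Flush; mem=86
  op4 P1: store L3 := 27 → I/M on L3; bus BusRdX; mem=80
  op5 P1: store L0 := 43 → I/M on L0; bus BusRdX; mem=86
  op6 P1: store L3 := 34 → I/M on L3; bus (none); mem=80
  op7 P0: store L3 := 84 → M/I on L3; bus BusRdX Flush; mem=34
  op8 P0: load  L0 → S/S on L0; bus BusRd Flush; mem=43
  op9 P1: store L0 := 4 → I/M on L0; bus BusRdX; mem=43
  op10 P1: load  L2 → I/M on L2; bus (none); mem=20
  op11 P1: load  L0 → I/M on L0; bus (none); mem=43
  op12 P0: store L1 := 5 → M/I on L1; bus BusRdX; mem=50
  op13 P0: load  L0 → S/S on L0; bus BusRd Flush; mem=4
  op14 P1: load  L3 → S/S on L3; bus BusRd Flush; mem=84
  op15 P0: load  L2 → S/S on L2; bus BusRd Flush; mem=99
  op16 P0: store L1 := 7 → M/I on L1; bus (none); mem=50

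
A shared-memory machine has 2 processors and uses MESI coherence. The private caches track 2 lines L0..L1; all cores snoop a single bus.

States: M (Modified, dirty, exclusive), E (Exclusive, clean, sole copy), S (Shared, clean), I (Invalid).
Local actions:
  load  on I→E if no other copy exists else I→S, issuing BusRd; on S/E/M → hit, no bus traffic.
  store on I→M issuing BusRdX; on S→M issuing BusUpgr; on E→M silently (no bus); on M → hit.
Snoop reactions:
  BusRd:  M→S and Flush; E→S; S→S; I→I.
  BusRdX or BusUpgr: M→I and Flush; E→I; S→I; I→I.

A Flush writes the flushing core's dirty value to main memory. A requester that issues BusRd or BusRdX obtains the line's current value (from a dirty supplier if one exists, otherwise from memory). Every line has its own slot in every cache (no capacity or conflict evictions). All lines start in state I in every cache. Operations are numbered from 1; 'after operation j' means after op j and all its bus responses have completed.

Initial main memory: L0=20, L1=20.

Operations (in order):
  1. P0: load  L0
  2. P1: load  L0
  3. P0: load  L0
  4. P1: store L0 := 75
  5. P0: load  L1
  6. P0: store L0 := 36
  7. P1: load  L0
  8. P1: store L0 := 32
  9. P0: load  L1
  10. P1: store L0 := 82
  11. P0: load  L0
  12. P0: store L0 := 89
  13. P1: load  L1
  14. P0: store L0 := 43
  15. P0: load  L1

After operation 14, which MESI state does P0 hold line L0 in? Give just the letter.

[1] P0: load  L0 | P0:E(20), P1:I | bus: BusRd
[2] P1: load  L0 | P0:S(20), P1:S(20) | bus: BusRd
[3] P0: load  L0 | P0:S(20), P1:S(20) | bus: none
[4] P1: store L0 := 75 | P0:I, P1:M(75) | bus: BusUpgr
[5] P0: load  L1 | P0:E(20), P1:I | bus: BusRd
[6] P0: store L0 := 36 | P0:M(36), P1:I | bus: BusRdX,Flush
[7] P1: load  L0 | P0:S(36), P1:S(36) | bus: BusRd,Flush
[8] P1: store L0 := 32 | P0:I, P1:M(32) | bus: BusUpgr
[9] P0: load  L1 | P0:E(20), P1:I | bus: none
[10] P1: store L0 := 82 | P0:I, P1:M(82) | bus: none
[11] P0: load  L0 | P0:S(82), P1:S(82) | bus: BusRd,Flush
[12] P0: store L0 := 89 | P0:M(89), P1:I | bus: BusUpgr
[13] P1: load  L1 | P0:S(20), P1:S(20) | bus: BusRd
[14] P0: store L0 := 43 | P0:M(43), P1:I | bus: none
[15] P0: load  L1 | P0:S(20), P1:S(20) | bus: none

state = M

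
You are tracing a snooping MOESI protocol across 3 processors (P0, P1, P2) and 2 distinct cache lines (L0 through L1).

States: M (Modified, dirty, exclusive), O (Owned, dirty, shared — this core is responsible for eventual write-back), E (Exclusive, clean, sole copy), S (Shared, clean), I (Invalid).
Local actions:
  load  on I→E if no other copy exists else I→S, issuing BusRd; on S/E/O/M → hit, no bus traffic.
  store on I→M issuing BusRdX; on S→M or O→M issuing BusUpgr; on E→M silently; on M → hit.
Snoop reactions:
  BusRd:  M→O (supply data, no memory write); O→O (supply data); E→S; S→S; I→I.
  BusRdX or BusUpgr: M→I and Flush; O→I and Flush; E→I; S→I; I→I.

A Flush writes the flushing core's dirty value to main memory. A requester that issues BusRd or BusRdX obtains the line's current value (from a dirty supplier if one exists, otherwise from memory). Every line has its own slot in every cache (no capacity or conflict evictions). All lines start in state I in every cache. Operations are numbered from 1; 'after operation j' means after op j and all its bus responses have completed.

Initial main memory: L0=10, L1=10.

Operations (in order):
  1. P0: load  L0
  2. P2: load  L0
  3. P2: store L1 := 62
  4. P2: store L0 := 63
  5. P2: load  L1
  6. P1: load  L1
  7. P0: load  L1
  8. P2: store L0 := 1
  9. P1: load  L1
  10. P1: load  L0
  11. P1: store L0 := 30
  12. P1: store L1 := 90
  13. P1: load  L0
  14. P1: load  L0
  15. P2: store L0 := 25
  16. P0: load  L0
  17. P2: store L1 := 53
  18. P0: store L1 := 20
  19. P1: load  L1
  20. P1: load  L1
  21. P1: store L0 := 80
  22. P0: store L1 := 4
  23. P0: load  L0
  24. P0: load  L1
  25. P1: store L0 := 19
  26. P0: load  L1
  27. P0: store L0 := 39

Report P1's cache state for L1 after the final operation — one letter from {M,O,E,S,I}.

state = I

step 1: P0: load  L0  ⟶  EII  (L0)  txn=BusRd  M[L0]=10
step 2: P2: load  L0  ⟶  SIS  (L0)  txn=BusRd  M[L0]=10
step 3: P2: store L1 := 62  ⟶  IIM  (L1)  txn=BusRdX  M[L1]=10
step 4: P2: store L0 := 63  ⟶  IIM  (L0)  txn=BusUpgr  M[L0]=10
step 5: P2: load  L1  ⟶  IIM  (L1)  txn=∅  M[L1]=10
step 6: P1: load  L1  ⟶  ISO  (L1)  txn=BusRd  M[L1]=10
step 7: P0: load  L1  ⟶  SSO  (L1)  txn=BusRd  M[L1]=10
step 8: P2: store L0 := 1  ⟶  IIM  (L0)  txn=∅  M[L0]=10
step 9: P1: load  L1  ⟶  SSO  (L1)  txn=∅  M[L1]=10
step 10: P1: load  L0  ⟶  ISO  (L0)  txn=BusRd  M[L0]=10
step 11: P1: store L0 := 30  ⟶  IMI  (L0)  txn=BusUpgr+Flush  M[L0]=1
step 12: P1: store L1 := 90  ⟶  IMI  (L1)  txn=BusUpgr+Flush  M[L1]=62
step 13: P1: load  L0  ⟶  IMI  (L0)  txn=∅  M[L0]=1
step 14: P1: load  L0  ⟶  IMI  (L0)  txn=∅  M[L0]=1
step 15: P2: store L0 := 25  ⟶  IIM  (L0)  txn=BusRdX+Flush  M[L0]=30
step 16: P0: load  L0  ⟶  SIO  (L0)  txn=BusRd  M[L0]=30
step 17: P2: store L1 := 53  ⟶  IIM  (L1)  txn=BusRdX+Flush  M[L1]=90
step 18: P0: store L1 := 20  ⟶  MII  (L1)  txn=BusRdX+Flush  M[L1]=53
step 19: P1: load  L1  ⟶  OSI  (L1)  txn=BusRd  M[L1]=53
step 20: P1: load  L1  ⟶  OSI  (L1)  txn=∅  M[L1]=53
step 21: P1: store L0 := 80  ⟶  IMI  (L0)  txn=BusRdX+Flush  M[L0]=25
step 22: P0: store L1 := 4  ⟶  MII  (L1)  txn=BusUpgr  M[L1]=53
step 23: P0: load  L0  ⟶  SOI  (L0)  txn=BusRd  M[L0]=25
step 24: P0: load  L1  ⟶  MII  (L1)  txn=∅  M[L1]=53
step 25: P1: store L0 := 19  ⟶  IMI  (L0)  txn=BusUpgr  M[L0]=25
step 26: P0: load  L1  ⟶  MII  (L1)  txn=∅  M[L1]=53
step 27: P0: store L0 := 39  ⟶  MII  (L0)  txn=BusRdX+Flush  M[L0]=19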